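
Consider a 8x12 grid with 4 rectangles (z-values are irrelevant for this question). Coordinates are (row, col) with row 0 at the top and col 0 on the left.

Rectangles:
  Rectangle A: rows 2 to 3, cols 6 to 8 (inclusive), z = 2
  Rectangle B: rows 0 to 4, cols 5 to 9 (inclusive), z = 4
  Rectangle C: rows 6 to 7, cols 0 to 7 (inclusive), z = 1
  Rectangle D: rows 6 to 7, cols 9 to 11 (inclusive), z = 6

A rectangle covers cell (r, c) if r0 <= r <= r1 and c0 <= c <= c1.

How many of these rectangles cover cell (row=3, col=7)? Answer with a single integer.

Check cell (3,7):
  A: rows 2-3 cols 6-8 -> covers
  B: rows 0-4 cols 5-9 -> covers
  C: rows 6-7 cols 0-7 -> outside (row miss)
  D: rows 6-7 cols 9-11 -> outside (row miss)
Count covering = 2

Answer: 2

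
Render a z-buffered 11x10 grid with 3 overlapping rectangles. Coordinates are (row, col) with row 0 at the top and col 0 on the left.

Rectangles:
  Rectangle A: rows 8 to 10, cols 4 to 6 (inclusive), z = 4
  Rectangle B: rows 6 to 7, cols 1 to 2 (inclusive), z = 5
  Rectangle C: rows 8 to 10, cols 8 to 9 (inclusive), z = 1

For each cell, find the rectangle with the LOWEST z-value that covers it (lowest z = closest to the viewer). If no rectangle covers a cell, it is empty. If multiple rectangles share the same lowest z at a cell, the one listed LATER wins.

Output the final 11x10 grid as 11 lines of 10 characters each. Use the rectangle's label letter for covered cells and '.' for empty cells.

..........
..........
..........
..........
..........
..........
.BB.......
.BB.......
....AAA.CC
....AAA.CC
....AAA.CC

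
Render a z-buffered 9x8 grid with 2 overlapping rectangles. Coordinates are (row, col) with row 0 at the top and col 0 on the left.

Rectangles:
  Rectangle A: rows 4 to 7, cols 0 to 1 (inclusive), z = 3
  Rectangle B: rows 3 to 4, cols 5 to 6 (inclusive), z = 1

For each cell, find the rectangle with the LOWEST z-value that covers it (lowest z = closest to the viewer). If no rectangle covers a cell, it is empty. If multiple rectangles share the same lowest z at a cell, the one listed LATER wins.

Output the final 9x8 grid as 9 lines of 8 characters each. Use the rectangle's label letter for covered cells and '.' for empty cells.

........
........
........
.....BB.
AA...BB.
AA......
AA......
AA......
........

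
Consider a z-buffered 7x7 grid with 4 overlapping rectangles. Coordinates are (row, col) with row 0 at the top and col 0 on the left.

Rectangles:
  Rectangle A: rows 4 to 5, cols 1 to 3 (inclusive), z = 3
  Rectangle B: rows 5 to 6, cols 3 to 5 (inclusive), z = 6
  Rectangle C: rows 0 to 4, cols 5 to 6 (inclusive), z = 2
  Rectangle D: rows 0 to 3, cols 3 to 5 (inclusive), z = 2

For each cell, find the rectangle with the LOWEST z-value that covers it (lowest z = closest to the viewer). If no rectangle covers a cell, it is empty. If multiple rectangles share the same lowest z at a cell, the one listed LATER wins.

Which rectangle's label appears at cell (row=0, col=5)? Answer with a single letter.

Answer: D

Derivation:
Check cell (0,5):
  A: rows 4-5 cols 1-3 -> outside (row miss)
  B: rows 5-6 cols 3-5 -> outside (row miss)
  C: rows 0-4 cols 5-6 z=2 -> covers; best now C (z=2)
  D: rows 0-3 cols 3-5 z=2 -> covers; best now D (z=2)
Winner: D at z=2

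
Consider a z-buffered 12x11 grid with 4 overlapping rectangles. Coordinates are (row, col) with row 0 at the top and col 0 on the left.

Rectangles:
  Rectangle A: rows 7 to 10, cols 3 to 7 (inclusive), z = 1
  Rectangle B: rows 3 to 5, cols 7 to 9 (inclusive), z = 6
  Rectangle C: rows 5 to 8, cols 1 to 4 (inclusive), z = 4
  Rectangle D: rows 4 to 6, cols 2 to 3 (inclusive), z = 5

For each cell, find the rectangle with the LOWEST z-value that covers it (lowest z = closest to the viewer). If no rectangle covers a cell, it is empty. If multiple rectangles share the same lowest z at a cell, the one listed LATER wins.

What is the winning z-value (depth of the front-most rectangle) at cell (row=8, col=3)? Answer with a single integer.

Check cell (8,3):
  A: rows 7-10 cols 3-7 z=1 -> covers; best now A (z=1)
  B: rows 3-5 cols 7-9 -> outside (row miss)
  C: rows 5-8 cols 1-4 z=4 -> covers; best now A (z=1)
  D: rows 4-6 cols 2-3 -> outside (row miss)
Winner: A at z=1

Answer: 1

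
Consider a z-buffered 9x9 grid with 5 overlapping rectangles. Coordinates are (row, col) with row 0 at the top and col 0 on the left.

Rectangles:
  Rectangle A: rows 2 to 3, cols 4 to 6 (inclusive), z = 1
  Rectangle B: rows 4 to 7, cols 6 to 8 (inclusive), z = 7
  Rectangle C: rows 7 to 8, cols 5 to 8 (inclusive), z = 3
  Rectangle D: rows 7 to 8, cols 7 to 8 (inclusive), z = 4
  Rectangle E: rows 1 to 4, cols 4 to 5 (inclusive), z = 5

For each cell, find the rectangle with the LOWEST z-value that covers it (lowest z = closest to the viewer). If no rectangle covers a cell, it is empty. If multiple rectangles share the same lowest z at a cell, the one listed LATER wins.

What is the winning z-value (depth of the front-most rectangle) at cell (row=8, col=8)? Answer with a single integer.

Check cell (8,8):
  A: rows 2-3 cols 4-6 -> outside (row miss)
  B: rows 4-7 cols 6-8 -> outside (row miss)
  C: rows 7-8 cols 5-8 z=3 -> covers; best now C (z=3)
  D: rows 7-8 cols 7-8 z=4 -> covers; best now C (z=3)
  E: rows 1-4 cols 4-5 -> outside (row miss)
Winner: C at z=3

Answer: 3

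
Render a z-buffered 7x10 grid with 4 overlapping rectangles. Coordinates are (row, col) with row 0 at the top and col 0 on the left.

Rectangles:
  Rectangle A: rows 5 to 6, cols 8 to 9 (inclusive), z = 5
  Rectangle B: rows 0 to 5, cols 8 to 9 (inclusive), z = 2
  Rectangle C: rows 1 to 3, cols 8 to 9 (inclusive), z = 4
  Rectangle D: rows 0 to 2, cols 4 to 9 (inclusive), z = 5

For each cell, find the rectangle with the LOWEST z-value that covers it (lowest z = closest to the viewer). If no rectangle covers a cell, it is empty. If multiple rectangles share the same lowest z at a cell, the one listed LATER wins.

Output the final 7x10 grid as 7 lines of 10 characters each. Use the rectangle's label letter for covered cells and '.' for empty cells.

....DDDDBB
....DDDDBB
....DDDDBB
........BB
........BB
........BB
........AA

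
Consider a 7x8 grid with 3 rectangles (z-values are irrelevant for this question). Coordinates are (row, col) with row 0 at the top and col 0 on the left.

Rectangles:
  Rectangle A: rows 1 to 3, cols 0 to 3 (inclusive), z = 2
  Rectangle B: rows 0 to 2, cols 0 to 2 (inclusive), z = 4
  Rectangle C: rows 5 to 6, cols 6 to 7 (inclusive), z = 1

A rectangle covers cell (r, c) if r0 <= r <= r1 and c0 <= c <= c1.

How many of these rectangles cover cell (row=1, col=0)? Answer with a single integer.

Answer: 2

Derivation:
Check cell (1,0):
  A: rows 1-3 cols 0-3 -> covers
  B: rows 0-2 cols 0-2 -> covers
  C: rows 5-6 cols 6-7 -> outside (row miss)
Count covering = 2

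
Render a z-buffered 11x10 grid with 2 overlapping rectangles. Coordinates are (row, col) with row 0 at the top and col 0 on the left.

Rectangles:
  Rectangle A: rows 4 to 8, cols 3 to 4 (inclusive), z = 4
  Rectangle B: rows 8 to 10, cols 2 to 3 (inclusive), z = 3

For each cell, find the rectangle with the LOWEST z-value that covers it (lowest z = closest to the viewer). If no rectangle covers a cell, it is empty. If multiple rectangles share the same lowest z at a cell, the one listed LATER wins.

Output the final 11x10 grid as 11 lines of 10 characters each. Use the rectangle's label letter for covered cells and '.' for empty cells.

..........
..........
..........
..........
...AA.....
...AA.....
...AA.....
...AA.....
..BBA.....
..BB......
..BB......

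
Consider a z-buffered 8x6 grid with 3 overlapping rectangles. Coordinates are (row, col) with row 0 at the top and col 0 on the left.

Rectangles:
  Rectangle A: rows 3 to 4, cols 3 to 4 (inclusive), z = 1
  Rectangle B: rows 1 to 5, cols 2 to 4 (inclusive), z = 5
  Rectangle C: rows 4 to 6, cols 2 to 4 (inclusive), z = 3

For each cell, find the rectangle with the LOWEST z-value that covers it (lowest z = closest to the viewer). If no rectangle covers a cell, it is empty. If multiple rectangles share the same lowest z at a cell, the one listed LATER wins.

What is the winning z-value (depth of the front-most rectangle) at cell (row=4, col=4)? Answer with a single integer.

Check cell (4,4):
  A: rows 3-4 cols 3-4 z=1 -> covers; best now A (z=1)
  B: rows 1-5 cols 2-4 z=5 -> covers; best now A (z=1)
  C: rows 4-6 cols 2-4 z=3 -> covers; best now A (z=1)
Winner: A at z=1

Answer: 1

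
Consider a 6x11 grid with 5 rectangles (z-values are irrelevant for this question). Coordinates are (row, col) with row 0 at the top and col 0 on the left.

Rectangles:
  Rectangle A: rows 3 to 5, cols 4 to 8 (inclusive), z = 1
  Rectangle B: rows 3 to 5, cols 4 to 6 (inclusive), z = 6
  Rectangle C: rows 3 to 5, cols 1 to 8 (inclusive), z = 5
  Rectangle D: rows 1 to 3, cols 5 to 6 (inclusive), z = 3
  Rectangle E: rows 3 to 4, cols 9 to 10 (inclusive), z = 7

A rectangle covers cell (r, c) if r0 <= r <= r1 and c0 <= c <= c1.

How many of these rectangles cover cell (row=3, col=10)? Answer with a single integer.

Check cell (3,10):
  A: rows 3-5 cols 4-8 -> outside (col miss)
  B: rows 3-5 cols 4-6 -> outside (col miss)
  C: rows 3-5 cols 1-8 -> outside (col miss)
  D: rows 1-3 cols 5-6 -> outside (col miss)
  E: rows 3-4 cols 9-10 -> covers
Count covering = 1

Answer: 1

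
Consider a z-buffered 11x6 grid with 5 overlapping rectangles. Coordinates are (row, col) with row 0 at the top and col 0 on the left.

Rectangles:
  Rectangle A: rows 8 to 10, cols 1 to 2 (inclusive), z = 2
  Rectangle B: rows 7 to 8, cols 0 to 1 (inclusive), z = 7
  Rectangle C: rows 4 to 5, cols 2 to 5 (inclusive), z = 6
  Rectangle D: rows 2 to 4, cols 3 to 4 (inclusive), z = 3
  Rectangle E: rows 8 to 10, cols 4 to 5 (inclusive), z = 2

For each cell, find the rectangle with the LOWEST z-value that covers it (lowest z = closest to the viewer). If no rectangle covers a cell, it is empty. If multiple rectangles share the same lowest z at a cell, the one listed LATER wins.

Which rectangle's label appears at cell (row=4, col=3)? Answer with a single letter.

Check cell (4,3):
  A: rows 8-10 cols 1-2 -> outside (row miss)
  B: rows 7-8 cols 0-1 -> outside (row miss)
  C: rows 4-5 cols 2-5 z=6 -> covers; best now C (z=6)
  D: rows 2-4 cols 3-4 z=3 -> covers; best now D (z=3)
  E: rows 8-10 cols 4-5 -> outside (row miss)
Winner: D at z=3

Answer: D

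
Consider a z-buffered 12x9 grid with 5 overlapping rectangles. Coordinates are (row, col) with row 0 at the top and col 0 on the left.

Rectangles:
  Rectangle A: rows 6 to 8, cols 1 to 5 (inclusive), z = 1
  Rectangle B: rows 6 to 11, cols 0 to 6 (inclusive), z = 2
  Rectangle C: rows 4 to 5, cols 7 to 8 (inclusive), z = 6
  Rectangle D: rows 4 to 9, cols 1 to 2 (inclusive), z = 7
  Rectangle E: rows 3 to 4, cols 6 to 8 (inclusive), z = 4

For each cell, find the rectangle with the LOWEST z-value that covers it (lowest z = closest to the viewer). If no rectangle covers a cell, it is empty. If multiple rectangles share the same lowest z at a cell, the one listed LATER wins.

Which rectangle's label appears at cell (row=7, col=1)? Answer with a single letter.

Check cell (7,1):
  A: rows 6-8 cols 1-5 z=1 -> covers; best now A (z=1)
  B: rows 6-11 cols 0-6 z=2 -> covers; best now A (z=1)
  C: rows 4-5 cols 7-8 -> outside (row miss)
  D: rows 4-9 cols 1-2 z=7 -> covers; best now A (z=1)
  E: rows 3-4 cols 6-8 -> outside (row miss)
Winner: A at z=1

Answer: A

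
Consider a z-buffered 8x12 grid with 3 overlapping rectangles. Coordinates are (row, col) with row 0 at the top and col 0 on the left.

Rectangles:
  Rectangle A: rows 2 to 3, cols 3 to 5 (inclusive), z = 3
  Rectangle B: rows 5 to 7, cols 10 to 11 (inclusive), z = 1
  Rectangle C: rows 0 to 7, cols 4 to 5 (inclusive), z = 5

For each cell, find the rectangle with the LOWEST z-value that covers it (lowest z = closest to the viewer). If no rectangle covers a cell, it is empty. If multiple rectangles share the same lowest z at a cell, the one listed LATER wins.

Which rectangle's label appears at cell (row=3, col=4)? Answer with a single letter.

Answer: A

Derivation:
Check cell (3,4):
  A: rows 2-3 cols 3-5 z=3 -> covers; best now A (z=3)
  B: rows 5-7 cols 10-11 -> outside (row miss)
  C: rows 0-7 cols 4-5 z=5 -> covers; best now A (z=3)
Winner: A at z=3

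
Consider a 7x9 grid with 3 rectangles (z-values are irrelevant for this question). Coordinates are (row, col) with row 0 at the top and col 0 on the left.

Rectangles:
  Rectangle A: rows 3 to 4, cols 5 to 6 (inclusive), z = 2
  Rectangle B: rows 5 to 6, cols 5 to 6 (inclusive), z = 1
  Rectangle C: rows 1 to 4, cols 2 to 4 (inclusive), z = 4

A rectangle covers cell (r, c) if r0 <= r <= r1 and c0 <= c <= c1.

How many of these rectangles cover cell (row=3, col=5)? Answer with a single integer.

Check cell (3,5):
  A: rows 3-4 cols 5-6 -> covers
  B: rows 5-6 cols 5-6 -> outside (row miss)
  C: rows 1-4 cols 2-4 -> outside (col miss)
Count covering = 1

Answer: 1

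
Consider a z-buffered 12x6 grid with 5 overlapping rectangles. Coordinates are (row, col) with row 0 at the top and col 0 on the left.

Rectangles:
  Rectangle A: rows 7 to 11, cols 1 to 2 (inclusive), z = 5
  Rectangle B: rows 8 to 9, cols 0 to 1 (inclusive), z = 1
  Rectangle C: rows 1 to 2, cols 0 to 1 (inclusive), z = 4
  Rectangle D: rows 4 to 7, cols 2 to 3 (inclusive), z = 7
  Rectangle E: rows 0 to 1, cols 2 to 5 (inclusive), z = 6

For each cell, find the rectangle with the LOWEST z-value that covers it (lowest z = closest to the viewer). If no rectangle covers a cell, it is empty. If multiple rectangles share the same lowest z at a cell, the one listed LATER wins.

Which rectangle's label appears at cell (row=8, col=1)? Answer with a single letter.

Check cell (8,1):
  A: rows 7-11 cols 1-2 z=5 -> covers; best now A (z=5)
  B: rows 8-9 cols 0-1 z=1 -> covers; best now B (z=1)
  C: rows 1-2 cols 0-1 -> outside (row miss)
  D: rows 4-7 cols 2-3 -> outside (row miss)
  E: rows 0-1 cols 2-5 -> outside (row miss)
Winner: B at z=1

Answer: B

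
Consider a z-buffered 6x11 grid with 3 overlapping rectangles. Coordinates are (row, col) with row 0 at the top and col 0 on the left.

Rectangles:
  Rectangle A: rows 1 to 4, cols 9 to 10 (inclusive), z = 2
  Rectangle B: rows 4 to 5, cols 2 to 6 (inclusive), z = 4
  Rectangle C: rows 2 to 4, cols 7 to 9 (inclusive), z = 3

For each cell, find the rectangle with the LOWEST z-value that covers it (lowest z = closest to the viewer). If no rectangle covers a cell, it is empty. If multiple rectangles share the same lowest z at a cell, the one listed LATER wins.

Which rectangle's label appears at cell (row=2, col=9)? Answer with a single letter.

Check cell (2,9):
  A: rows 1-4 cols 9-10 z=2 -> covers; best now A (z=2)
  B: rows 4-5 cols 2-6 -> outside (row miss)
  C: rows 2-4 cols 7-9 z=3 -> covers; best now A (z=2)
Winner: A at z=2

Answer: A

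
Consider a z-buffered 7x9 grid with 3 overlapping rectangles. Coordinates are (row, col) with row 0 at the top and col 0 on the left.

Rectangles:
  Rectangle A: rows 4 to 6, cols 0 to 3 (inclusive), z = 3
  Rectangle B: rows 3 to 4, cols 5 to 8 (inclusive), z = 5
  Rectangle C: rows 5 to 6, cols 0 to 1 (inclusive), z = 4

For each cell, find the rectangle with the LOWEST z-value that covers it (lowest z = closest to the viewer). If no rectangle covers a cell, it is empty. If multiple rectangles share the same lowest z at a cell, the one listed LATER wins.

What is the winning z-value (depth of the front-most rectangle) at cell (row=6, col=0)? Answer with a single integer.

Answer: 3

Derivation:
Check cell (6,0):
  A: rows 4-6 cols 0-3 z=3 -> covers; best now A (z=3)
  B: rows 3-4 cols 5-8 -> outside (row miss)
  C: rows 5-6 cols 0-1 z=4 -> covers; best now A (z=3)
Winner: A at z=3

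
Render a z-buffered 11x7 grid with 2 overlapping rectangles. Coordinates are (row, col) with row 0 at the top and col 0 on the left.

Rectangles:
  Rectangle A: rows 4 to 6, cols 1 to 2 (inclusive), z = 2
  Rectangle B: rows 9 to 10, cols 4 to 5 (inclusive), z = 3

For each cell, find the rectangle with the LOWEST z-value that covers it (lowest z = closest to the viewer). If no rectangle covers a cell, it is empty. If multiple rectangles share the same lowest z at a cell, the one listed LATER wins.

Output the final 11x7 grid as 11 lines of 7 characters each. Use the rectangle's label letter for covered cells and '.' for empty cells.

.......
.......
.......
.......
.AA....
.AA....
.AA....
.......
.......
....BB.
....BB.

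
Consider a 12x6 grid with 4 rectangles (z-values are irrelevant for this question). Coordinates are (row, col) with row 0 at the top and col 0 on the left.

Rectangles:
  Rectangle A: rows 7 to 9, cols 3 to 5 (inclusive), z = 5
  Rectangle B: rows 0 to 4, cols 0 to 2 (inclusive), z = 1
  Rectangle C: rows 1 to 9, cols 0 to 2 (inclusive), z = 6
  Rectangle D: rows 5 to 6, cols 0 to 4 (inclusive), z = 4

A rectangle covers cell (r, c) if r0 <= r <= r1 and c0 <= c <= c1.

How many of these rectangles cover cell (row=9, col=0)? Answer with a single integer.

Answer: 1

Derivation:
Check cell (9,0):
  A: rows 7-9 cols 3-5 -> outside (col miss)
  B: rows 0-4 cols 0-2 -> outside (row miss)
  C: rows 1-9 cols 0-2 -> covers
  D: rows 5-6 cols 0-4 -> outside (row miss)
Count covering = 1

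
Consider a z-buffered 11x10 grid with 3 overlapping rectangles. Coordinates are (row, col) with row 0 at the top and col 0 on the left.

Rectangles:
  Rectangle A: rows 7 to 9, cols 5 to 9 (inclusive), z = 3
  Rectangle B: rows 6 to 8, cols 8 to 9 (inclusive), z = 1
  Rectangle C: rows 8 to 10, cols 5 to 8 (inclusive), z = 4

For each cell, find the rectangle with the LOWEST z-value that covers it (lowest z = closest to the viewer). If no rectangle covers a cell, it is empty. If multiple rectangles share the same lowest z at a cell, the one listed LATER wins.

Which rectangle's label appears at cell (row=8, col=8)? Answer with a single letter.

Answer: B

Derivation:
Check cell (8,8):
  A: rows 7-9 cols 5-9 z=3 -> covers; best now A (z=3)
  B: rows 6-8 cols 8-9 z=1 -> covers; best now B (z=1)
  C: rows 8-10 cols 5-8 z=4 -> covers; best now B (z=1)
Winner: B at z=1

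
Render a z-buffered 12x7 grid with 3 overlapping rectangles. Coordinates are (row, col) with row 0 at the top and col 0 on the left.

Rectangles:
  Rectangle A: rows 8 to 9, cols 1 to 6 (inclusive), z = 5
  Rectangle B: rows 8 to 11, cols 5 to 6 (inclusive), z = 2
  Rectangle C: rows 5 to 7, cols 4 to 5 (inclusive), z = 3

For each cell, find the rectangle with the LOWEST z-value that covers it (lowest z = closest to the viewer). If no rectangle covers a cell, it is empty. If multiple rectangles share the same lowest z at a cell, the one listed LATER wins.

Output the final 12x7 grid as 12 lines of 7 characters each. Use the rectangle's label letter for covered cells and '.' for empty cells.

.......
.......
.......
.......
.......
....CC.
....CC.
....CC.
.AAAABB
.AAAABB
.....BB
.....BB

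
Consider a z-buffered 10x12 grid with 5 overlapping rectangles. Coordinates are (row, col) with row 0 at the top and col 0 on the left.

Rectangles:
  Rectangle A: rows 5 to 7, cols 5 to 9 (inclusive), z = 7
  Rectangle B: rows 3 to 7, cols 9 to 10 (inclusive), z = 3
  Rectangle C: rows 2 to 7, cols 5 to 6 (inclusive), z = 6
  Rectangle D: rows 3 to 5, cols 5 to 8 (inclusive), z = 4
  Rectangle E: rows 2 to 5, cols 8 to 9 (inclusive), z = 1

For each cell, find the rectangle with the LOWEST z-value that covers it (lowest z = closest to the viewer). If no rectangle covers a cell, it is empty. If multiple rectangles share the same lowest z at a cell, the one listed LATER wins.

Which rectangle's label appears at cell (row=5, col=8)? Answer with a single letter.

Answer: E

Derivation:
Check cell (5,8):
  A: rows 5-7 cols 5-9 z=7 -> covers; best now A (z=7)
  B: rows 3-7 cols 9-10 -> outside (col miss)
  C: rows 2-7 cols 5-6 -> outside (col miss)
  D: rows 3-5 cols 5-8 z=4 -> covers; best now D (z=4)
  E: rows 2-5 cols 8-9 z=1 -> covers; best now E (z=1)
Winner: E at z=1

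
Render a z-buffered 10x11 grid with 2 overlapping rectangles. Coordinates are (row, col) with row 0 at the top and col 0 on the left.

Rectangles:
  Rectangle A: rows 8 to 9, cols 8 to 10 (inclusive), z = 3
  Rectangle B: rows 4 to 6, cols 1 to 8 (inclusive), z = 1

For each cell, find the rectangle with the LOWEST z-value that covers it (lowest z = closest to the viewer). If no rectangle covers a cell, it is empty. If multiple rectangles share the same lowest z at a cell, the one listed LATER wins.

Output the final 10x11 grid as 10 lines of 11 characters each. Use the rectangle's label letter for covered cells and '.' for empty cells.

...........
...........
...........
...........
.BBBBBBBB..
.BBBBBBBB..
.BBBBBBBB..
...........
........AAA
........AAA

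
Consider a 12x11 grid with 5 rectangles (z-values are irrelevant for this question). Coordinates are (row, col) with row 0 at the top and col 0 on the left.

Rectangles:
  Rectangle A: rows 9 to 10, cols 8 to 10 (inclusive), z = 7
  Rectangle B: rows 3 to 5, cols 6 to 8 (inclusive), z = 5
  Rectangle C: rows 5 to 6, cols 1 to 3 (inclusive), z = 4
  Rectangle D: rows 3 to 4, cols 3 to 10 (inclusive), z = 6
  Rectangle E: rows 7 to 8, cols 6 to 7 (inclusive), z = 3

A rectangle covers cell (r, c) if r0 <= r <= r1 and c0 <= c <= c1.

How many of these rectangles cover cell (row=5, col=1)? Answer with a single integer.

Answer: 1

Derivation:
Check cell (5,1):
  A: rows 9-10 cols 8-10 -> outside (row miss)
  B: rows 3-5 cols 6-8 -> outside (col miss)
  C: rows 5-6 cols 1-3 -> covers
  D: rows 3-4 cols 3-10 -> outside (row miss)
  E: rows 7-8 cols 6-7 -> outside (row miss)
Count covering = 1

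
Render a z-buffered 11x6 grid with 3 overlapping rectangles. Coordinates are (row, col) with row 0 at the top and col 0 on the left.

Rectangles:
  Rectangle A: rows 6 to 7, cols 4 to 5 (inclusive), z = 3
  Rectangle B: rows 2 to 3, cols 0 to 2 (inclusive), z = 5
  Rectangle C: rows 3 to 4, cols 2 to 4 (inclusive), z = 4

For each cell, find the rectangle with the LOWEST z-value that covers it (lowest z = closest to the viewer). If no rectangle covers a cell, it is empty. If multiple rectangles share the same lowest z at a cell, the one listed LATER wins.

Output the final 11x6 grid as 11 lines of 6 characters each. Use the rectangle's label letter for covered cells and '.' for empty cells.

......
......
BBB...
BBCCC.
..CCC.
......
....AA
....AA
......
......
......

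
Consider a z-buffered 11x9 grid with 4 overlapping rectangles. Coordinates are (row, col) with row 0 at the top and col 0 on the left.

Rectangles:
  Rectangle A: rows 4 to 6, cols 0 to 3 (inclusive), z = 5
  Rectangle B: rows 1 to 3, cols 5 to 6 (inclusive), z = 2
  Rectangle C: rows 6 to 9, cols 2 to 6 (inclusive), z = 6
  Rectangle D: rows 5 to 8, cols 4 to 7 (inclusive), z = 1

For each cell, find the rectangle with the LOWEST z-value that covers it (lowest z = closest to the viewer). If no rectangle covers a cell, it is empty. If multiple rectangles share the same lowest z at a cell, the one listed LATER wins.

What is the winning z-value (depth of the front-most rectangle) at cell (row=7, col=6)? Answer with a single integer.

Answer: 1

Derivation:
Check cell (7,6):
  A: rows 4-6 cols 0-3 -> outside (row miss)
  B: rows 1-3 cols 5-6 -> outside (row miss)
  C: rows 6-9 cols 2-6 z=6 -> covers; best now C (z=6)
  D: rows 5-8 cols 4-7 z=1 -> covers; best now D (z=1)
Winner: D at z=1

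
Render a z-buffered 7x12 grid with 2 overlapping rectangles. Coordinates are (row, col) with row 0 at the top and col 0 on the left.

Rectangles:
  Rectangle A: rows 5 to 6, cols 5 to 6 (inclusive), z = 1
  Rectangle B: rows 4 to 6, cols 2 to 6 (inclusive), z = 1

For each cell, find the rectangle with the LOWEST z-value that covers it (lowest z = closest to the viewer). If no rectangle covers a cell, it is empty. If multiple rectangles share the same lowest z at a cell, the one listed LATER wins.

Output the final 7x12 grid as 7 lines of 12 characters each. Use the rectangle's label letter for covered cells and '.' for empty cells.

............
............
............
............
..BBBBB.....
..BBBBB.....
..BBBBB.....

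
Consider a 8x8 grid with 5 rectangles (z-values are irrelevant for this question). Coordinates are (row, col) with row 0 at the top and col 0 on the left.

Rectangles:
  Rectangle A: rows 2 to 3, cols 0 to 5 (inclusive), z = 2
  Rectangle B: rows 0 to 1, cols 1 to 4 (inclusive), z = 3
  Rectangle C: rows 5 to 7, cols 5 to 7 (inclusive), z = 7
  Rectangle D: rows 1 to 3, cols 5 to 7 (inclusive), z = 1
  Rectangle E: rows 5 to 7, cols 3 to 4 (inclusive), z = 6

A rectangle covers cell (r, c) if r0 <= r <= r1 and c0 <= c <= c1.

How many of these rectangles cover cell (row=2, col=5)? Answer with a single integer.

Answer: 2

Derivation:
Check cell (2,5):
  A: rows 2-3 cols 0-5 -> covers
  B: rows 0-1 cols 1-4 -> outside (row miss)
  C: rows 5-7 cols 5-7 -> outside (row miss)
  D: rows 1-3 cols 5-7 -> covers
  E: rows 5-7 cols 3-4 -> outside (row miss)
Count covering = 2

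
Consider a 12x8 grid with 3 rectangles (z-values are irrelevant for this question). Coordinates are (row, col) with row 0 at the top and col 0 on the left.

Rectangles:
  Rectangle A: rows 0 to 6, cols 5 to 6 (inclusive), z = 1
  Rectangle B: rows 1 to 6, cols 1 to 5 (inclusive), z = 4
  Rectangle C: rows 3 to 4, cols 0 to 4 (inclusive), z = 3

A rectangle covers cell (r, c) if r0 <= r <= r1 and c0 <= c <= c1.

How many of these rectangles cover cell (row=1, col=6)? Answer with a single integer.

Check cell (1,6):
  A: rows 0-6 cols 5-6 -> covers
  B: rows 1-6 cols 1-5 -> outside (col miss)
  C: rows 3-4 cols 0-4 -> outside (row miss)
Count covering = 1

Answer: 1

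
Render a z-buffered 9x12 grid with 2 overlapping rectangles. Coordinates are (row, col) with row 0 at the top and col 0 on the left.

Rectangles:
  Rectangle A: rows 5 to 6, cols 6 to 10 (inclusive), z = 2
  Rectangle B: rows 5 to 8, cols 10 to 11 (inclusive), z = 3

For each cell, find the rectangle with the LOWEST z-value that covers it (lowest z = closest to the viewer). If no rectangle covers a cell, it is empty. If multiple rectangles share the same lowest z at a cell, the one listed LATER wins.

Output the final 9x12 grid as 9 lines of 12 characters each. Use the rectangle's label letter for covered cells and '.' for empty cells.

............
............
............
............
............
......AAAAAB
......AAAAAB
..........BB
..........BB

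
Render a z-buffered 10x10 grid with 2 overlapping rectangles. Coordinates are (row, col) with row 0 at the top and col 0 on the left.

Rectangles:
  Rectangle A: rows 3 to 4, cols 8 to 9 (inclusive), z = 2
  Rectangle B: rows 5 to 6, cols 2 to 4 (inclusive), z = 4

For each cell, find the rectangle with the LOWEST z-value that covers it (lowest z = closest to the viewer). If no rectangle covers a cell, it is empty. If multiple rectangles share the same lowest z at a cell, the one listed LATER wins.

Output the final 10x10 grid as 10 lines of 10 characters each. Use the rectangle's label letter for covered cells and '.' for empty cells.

..........
..........
..........
........AA
........AA
..BBB.....
..BBB.....
..........
..........
..........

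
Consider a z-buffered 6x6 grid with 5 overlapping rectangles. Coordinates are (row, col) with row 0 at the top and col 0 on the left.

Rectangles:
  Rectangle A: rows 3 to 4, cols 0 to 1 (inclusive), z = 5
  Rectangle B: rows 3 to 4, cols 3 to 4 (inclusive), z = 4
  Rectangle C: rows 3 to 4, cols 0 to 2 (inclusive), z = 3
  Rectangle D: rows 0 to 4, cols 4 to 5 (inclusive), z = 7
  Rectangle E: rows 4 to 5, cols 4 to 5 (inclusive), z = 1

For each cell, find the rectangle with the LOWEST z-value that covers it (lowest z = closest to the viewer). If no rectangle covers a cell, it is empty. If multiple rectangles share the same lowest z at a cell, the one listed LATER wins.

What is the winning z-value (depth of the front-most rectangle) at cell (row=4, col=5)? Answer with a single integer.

Check cell (4,5):
  A: rows 3-4 cols 0-1 -> outside (col miss)
  B: rows 3-4 cols 3-4 -> outside (col miss)
  C: rows 3-4 cols 0-2 -> outside (col miss)
  D: rows 0-4 cols 4-5 z=7 -> covers; best now D (z=7)
  E: rows 4-5 cols 4-5 z=1 -> covers; best now E (z=1)
Winner: E at z=1

Answer: 1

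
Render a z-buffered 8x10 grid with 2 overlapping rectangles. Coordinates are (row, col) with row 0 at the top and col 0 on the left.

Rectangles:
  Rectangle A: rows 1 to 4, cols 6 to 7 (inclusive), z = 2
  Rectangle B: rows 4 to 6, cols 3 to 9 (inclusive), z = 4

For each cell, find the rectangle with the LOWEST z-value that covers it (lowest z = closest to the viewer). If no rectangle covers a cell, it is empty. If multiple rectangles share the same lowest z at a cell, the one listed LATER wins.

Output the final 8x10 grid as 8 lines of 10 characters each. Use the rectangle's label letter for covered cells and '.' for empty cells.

..........
......AA..
......AA..
......AA..
...BBBAABB
...BBBBBBB
...BBBBBBB
..........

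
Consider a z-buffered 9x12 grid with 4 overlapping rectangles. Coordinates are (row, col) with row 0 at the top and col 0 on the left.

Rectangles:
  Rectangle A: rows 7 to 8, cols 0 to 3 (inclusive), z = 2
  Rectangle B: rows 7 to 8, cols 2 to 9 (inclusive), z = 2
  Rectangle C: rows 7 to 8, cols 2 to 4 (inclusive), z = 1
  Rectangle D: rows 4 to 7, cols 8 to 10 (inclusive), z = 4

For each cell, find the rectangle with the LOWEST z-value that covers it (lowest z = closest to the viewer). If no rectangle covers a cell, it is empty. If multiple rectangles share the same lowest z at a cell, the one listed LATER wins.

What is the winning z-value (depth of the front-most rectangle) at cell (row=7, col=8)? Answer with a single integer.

Answer: 2

Derivation:
Check cell (7,8):
  A: rows 7-8 cols 0-3 -> outside (col miss)
  B: rows 7-8 cols 2-9 z=2 -> covers; best now B (z=2)
  C: rows 7-8 cols 2-4 -> outside (col miss)
  D: rows 4-7 cols 8-10 z=4 -> covers; best now B (z=2)
Winner: B at z=2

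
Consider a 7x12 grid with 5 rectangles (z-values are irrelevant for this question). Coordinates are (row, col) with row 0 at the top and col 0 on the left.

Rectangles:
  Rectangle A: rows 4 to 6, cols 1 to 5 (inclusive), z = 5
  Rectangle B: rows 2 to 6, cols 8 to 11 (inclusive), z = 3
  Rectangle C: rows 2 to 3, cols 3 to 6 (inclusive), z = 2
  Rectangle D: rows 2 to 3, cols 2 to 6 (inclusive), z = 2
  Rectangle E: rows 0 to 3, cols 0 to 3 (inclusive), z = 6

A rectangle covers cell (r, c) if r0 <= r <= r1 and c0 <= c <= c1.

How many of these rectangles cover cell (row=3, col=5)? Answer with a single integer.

Answer: 2

Derivation:
Check cell (3,5):
  A: rows 4-6 cols 1-5 -> outside (row miss)
  B: rows 2-6 cols 8-11 -> outside (col miss)
  C: rows 2-3 cols 3-6 -> covers
  D: rows 2-3 cols 2-6 -> covers
  E: rows 0-3 cols 0-3 -> outside (col miss)
Count covering = 2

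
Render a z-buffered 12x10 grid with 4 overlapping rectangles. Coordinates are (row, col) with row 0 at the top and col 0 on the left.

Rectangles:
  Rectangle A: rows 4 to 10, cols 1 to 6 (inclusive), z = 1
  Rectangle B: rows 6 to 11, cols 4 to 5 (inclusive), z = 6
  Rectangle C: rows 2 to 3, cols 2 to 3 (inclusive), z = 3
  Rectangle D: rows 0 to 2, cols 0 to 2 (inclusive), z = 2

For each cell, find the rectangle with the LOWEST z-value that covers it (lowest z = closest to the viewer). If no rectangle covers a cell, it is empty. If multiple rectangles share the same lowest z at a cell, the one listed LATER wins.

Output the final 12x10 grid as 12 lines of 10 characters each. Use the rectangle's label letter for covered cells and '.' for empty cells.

DDD.......
DDD.......
DDDC......
..CC......
.AAAAAA...
.AAAAAA...
.AAAAAA...
.AAAAAA...
.AAAAAA...
.AAAAAA...
.AAAAAA...
....BB....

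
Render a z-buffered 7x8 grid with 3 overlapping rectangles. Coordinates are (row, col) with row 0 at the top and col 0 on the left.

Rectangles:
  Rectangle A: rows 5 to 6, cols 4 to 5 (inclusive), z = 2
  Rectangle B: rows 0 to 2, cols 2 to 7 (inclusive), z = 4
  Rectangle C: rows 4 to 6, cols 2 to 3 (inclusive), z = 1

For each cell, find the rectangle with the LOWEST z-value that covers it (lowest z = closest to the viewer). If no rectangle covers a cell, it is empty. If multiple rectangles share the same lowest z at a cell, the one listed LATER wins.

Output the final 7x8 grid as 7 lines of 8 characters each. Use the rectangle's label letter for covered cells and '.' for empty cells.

..BBBBBB
..BBBBBB
..BBBBBB
........
..CC....
..CCAA..
..CCAA..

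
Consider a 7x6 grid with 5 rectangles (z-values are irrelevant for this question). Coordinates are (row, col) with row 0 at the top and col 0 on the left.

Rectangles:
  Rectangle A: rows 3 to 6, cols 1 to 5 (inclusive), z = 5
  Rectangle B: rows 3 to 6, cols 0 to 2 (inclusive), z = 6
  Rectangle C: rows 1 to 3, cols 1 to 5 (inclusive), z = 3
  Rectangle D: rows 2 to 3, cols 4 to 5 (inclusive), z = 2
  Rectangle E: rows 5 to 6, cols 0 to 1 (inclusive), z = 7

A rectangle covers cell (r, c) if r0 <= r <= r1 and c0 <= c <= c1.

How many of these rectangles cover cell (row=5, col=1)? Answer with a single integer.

Check cell (5,1):
  A: rows 3-6 cols 1-5 -> covers
  B: rows 3-6 cols 0-2 -> covers
  C: rows 1-3 cols 1-5 -> outside (row miss)
  D: rows 2-3 cols 4-5 -> outside (row miss)
  E: rows 5-6 cols 0-1 -> covers
Count covering = 3

Answer: 3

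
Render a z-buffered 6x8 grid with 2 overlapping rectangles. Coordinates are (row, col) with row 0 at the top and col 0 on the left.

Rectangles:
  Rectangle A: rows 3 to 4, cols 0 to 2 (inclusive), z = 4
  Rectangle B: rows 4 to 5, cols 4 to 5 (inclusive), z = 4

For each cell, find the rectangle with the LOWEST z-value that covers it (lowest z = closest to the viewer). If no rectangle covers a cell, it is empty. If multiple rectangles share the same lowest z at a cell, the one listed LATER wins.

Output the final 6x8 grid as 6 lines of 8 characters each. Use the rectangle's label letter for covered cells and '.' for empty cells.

........
........
........
AAA.....
AAA.BB..
....BB..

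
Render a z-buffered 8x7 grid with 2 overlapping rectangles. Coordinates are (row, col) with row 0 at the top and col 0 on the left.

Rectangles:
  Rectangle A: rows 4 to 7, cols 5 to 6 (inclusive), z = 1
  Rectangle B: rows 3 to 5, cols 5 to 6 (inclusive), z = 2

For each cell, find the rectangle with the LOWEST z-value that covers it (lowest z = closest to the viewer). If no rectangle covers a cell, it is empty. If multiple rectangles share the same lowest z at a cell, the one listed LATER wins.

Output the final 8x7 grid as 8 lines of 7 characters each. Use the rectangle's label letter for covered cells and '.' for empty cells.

.......
.......
.......
.....BB
.....AA
.....AA
.....AA
.....AA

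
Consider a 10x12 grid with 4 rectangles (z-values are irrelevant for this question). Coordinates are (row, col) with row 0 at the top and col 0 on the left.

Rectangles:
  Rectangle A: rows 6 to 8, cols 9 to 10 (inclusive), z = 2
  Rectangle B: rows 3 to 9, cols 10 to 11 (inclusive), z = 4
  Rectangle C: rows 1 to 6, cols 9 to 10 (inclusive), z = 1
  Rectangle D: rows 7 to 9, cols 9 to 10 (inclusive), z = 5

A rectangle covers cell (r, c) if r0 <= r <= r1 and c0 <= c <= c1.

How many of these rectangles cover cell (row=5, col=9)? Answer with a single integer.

Check cell (5,9):
  A: rows 6-8 cols 9-10 -> outside (row miss)
  B: rows 3-9 cols 10-11 -> outside (col miss)
  C: rows 1-6 cols 9-10 -> covers
  D: rows 7-9 cols 9-10 -> outside (row miss)
Count covering = 1

Answer: 1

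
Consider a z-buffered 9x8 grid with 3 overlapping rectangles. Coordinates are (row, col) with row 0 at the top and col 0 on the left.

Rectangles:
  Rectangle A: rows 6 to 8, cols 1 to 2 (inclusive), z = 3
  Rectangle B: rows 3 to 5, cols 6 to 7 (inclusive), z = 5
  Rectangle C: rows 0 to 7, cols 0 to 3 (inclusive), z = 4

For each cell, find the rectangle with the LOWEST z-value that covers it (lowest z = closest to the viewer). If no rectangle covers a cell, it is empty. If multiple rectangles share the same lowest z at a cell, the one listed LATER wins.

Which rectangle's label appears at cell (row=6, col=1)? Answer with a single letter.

Check cell (6,1):
  A: rows 6-8 cols 1-2 z=3 -> covers; best now A (z=3)
  B: rows 3-5 cols 6-7 -> outside (row miss)
  C: rows 0-7 cols 0-3 z=4 -> covers; best now A (z=3)
Winner: A at z=3

Answer: A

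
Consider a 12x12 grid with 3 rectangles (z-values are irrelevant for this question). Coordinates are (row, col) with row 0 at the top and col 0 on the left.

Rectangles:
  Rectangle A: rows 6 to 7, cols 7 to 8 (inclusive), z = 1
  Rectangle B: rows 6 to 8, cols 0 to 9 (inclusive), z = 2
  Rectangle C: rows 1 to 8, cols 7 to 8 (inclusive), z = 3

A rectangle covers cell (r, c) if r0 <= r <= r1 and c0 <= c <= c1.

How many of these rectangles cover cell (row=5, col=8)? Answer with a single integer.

Answer: 1

Derivation:
Check cell (5,8):
  A: rows 6-7 cols 7-8 -> outside (row miss)
  B: rows 6-8 cols 0-9 -> outside (row miss)
  C: rows 1-8 cols 7-8 -> covers
Count covering = 1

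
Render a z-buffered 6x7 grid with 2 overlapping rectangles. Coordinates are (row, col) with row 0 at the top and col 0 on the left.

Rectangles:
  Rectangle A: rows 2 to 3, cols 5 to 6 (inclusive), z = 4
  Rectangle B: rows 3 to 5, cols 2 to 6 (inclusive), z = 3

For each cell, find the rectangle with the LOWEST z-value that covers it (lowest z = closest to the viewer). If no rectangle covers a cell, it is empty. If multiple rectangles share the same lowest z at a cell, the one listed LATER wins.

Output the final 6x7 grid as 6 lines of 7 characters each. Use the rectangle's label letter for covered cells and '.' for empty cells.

.......
.......
.....AA
..BBBBB
..BBBBB
..BBBBB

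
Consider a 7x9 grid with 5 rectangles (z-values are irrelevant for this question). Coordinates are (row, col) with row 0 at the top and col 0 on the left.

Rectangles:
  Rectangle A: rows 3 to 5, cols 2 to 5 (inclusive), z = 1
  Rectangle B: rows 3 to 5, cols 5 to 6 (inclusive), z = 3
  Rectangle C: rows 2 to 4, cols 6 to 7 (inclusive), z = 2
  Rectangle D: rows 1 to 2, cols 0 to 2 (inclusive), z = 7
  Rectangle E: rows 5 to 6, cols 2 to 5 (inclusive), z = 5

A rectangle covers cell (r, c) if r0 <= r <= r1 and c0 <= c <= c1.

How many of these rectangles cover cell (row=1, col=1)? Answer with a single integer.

Check cell (1,1):
  A: rows 3-5 cols 2-5 -> outside (row miss)
  B: rows 3-5 cols 5-6 -> outside (row miss)
  C: rows 2-4 cols 6-7 -> outside (row miss)
  D: rows 1-2 cols 0-2 -> covers
  E: rows 5-6 cols 2-5 -> outside (row miss)
Count covering = 1

Answer: 1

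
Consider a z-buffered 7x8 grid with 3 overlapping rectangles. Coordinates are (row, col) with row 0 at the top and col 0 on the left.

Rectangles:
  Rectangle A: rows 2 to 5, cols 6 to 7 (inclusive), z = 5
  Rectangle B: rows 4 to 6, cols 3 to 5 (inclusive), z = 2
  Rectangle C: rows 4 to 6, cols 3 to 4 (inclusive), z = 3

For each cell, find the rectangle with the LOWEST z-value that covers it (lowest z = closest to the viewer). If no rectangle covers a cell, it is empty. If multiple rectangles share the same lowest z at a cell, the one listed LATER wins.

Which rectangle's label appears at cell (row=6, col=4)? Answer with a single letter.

Check cell (6,4):
  A: rows 2-5 cols 6-7 -> outside (row miss)
  B: rows 4-6 cols 3-5 z=2 -> covers; best now B (z=2)
  C: rows 4-6 cols 3-4 z=3 -> covers; best now B (z=2)
Winner: B at z=2

Answer: B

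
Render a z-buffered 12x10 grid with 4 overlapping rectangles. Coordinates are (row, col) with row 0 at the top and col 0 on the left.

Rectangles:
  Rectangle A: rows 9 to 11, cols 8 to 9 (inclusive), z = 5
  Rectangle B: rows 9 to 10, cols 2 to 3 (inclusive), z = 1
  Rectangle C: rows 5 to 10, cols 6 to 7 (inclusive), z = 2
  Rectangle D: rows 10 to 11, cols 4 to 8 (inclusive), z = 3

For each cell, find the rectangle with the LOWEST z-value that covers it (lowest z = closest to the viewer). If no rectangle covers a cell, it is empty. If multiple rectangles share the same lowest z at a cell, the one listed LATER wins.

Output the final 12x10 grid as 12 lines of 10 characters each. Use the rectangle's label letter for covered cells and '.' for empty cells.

..........
..........
..........
..........
..........
......CC..
......CC..
......CC..
......CC..
..BB..CCAA
..BBDDCCDA
....DDDDDA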